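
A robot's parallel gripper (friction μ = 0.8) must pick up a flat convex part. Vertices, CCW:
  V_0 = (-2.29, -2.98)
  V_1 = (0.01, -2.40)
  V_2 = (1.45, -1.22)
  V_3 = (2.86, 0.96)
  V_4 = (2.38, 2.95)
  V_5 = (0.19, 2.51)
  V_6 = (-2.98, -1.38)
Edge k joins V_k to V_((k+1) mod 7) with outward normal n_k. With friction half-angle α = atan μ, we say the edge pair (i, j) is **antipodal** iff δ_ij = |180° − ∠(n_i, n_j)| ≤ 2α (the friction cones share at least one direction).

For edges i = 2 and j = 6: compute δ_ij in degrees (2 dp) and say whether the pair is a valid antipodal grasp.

α = atan 0.8 = 38.66°;  2α = 77.32°
edge 2: e_2 = (+1.41, +2.18);  n_2 = (+0.8397, -0.5431)
edge 6: e_6 = (+0.69, -1.60);  n_6 = (-0.9183, -0.3960)
∠(n_2, n_6) = 123.78°
δ = |180° − 123.78°| = 56.22°
56.22° ≤ 2α = 77.32°  →  valid

δ = 56.22°, valid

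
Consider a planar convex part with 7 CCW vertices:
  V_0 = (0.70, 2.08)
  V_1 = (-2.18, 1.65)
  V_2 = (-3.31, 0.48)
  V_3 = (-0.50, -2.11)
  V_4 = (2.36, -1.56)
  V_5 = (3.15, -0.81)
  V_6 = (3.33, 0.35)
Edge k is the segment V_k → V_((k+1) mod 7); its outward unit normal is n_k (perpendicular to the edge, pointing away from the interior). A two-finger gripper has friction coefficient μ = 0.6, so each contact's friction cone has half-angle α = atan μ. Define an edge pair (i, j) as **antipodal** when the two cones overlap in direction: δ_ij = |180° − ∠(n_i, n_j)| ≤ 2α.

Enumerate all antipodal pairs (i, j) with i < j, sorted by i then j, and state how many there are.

α = atan 0.6 = 30.96°;  2α = 61.93°
n_0 = (-0.1477, +0.9890)
n_1 = (-0.7193, +0.6947)
n_2 = (-0.6777, -0.7353)
n_3 = (+0.1888, -0.9820)
n_4 = (+0.6885, -0.7252)
n_5 = (+0.9882, -0.1533)
n_6 = (+0.5496, +0.8355)
  (0,1): δ = 142.50°  ·
  (0,2): δ = 51.16°  ✓
  (0,3): δ = 2.39°  ✓
  (0,4): δ = 35.02°  ✓
  (0,5): δ = 72.69°  ·
  (0,6): δ = 138.17°  ·
  (1,2): δ = 88.66°  ·
  (1,3): δ = 35.11°  ✓
  (1,4): δ = 2.48°  ✓
  (1,5): δ = 35.18°  ✓
  (1,6): δ = 100.67°  ·
  (2,3): δ = 126.45°  ·
  (2,4): δ = 93.82°  ·
  (2,5): δ = 56.15°  ✓
  (2,6): δ = 9.33°  ✓
  (3,4): δ = 147.37°  ·
  (3,5): δ = 109.71°  ·
  (3,6): δ = 44.22°  ✓
  (4,5): δ = 142.33°  ·
  (4,6): δ = 76.85°  ·
  (5,6): δ = 114.52°  ·
antipodal pairs: 9

count = 9; pairs: (0,2), (0,3), (0,4), (1,3), (1,4), (1,5), (2,5), (2,6), (3,6)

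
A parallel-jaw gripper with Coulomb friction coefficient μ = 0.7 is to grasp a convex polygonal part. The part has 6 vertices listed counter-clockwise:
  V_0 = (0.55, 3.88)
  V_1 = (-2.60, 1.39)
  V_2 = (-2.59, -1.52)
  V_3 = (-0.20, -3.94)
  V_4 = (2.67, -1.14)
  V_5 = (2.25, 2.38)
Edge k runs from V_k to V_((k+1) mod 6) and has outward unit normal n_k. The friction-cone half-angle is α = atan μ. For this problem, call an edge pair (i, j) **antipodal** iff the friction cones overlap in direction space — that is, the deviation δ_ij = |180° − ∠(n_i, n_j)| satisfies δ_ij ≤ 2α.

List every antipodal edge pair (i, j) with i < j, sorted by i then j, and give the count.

count = 7; pairs: (0,3), (0,4), (1,3), (1,4), (1,5), (2,4), (2,5)

α = atan 0.7 = 34.99°;  2α = 69.98°
n_0 = (-0.6201, +0.7845)
n_1 = (-1.0000, -0.0034)
n_2 = (-0.7115, -0.7027)
n_3 = (+0.6983, -0.7158)
n_4 = (+0.9930, +0.1185)
n_5 = (+0.6616, +0.7498)
  (0,1): δ = 128.13°  ·
  (0,2): δ = 83.68°  ·
  (0,3): δ = 5.97°  ✓
  (0,4): δ = 58.48°  ✓
  (0,5): δ = 100.25°  ·
  (1,2): δ = 135.55°  ·
  (1,3): δ = 45.90°  ✓
  (1,4): δ = 6.61°  ✓
  (1,5): δ = 48.38°  ✓
  (2,3): δ = 90.35°  ·
  (2,4): δ = 37.84°  ✓
  (2,5): δ = 3.93°  ✓
  (3,4): δ = 127.49°  ·
  (3,5): δ = 85.72°  ·
  (4,5): δ = 138.23°  ·
antipodal pairs: 7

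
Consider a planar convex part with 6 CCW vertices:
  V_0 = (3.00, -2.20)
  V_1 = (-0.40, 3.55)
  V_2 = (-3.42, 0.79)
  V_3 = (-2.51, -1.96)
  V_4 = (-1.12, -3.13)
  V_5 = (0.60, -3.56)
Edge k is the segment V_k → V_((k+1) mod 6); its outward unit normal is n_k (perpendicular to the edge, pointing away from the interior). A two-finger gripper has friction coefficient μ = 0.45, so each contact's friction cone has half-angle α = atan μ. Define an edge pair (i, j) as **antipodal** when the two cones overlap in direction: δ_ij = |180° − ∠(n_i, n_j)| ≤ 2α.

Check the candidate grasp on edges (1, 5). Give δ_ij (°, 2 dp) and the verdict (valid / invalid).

δ = 12.89°, valid

α = atan 0.45 = 24.23°;  2α = 48.46°
edge 1: e_1 = (-3.02, -2.76);  n_1 = (-0.6746, +0.7382)
edge 5: e_5 = (+2.40, +1.36);  n_5 = (+0.4930, -0.8700)
∠(n_1, n_5) = 167.11°
δ = |180° − 167.11°| = 12.89°
12.89° ≤ 2α = 48.46°  →  valid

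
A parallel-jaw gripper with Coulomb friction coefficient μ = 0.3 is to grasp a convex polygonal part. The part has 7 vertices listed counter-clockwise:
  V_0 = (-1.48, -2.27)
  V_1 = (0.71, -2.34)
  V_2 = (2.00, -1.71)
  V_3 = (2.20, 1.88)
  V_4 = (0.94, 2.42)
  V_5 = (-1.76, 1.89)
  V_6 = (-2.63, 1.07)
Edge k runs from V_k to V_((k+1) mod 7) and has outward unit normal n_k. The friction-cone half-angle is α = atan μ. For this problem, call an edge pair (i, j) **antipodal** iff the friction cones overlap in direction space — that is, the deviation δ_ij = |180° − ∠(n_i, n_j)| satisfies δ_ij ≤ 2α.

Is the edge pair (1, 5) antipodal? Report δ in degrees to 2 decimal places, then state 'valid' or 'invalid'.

α = atan 0.3 = 16.70°;  2α = 33.40°
edge 1: e_1 = (+1.29, +0.63);  n_1 = (+0.4388, -0.8986)
edge 5: e_5 = (-0.87, -0.82);  n_5 = (-0.6859, +0.7277)
∠(n_1, n_5) = 162.72°
δ = |180° − 162.72°| = 17.28°
17.28° ≤ 2α = 33.40°  →  valid

δ = 17.28°, valid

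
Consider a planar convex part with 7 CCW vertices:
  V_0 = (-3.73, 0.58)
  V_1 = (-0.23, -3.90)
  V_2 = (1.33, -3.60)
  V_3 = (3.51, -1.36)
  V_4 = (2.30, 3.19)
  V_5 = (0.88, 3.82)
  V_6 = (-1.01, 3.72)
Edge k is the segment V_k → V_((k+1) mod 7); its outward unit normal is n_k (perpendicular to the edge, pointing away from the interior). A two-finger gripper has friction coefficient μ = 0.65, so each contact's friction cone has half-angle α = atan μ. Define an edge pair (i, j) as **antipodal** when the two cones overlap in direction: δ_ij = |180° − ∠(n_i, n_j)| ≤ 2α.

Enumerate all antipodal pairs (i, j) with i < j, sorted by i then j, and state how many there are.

count = 9; pairs: (0,3), (0,4), (0,5), (1,4), (1,5), (1,6), (2,5), (2,6), (3,6)

α = atan 0.65 = 33.02°;  2α = 66.05°
n_0 = (-0.7880, -0.6156)
n_1 = (+0.1888, -0.9820)
n_2 = (+0.7166, -0.6974)
n_3 = (+0.9664, +0.2570)
n_4 = (+0.4055, +0.9141)
n_5 = (-0.0528, +0.9986)
n_6 = (-0.7558, +0.6547)
  (0,1): δ = 117.11°  ·
  (0,2): δ = 82.22°  ·
  (0,3): δ = 23.11°  ✓
  (0,4): δ = 28.08°  ✓
  (0,5): δ = 55.03°  ✓
  (0,6): δ = 101.10°  ·
  (1,2): δ = 145.11°  ·
  (1,3): δ = 85.99°  ·
  (1,4): δ = 34.81°  ✓
  (1,5): δ = 7.86°  ✓
  (1,6): δ = 38.21°  ✓
  (2,3): δ = 120.89°  ·
  (2,4): δ = 69.70°  ·
  (2,5): δ = 42.75°  ✓
  (2,6): δ = 3.32°  ✓
  (3,4): δ = 128.82°  ·
  (3,5): δ = 101.86°  ·
  (3,6): δ = 55.79°  ✓
  (4,5): δ = 153.05°  ·
  (4,6): δ = 106.98°  ·
  (5,6): δ = 133.93°  ·
antipodal pairs: 9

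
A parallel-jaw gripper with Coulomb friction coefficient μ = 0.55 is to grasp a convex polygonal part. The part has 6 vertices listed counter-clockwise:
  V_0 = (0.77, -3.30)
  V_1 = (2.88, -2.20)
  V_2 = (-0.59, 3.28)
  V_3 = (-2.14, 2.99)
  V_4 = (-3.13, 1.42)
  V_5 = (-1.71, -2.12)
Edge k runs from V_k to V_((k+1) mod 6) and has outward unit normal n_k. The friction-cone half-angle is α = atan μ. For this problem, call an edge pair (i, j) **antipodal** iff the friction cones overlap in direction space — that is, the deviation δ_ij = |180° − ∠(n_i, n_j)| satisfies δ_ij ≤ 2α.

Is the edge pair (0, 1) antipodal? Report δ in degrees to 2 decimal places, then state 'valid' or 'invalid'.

δ = 85.19°, invalid

α = atan 0.55 = 28.81°;  2α = 57.62°
edge 0: e_0 = (+2.11, +1.10);  n_0 = (+0.4623, -0.8867)
edge 1: e_1 = (-3.47, +5.48);  n_1 = (+0.8449, +0.5350)
∠(n_0, n_1) = 94.81°
δ = |180° − 94.81°| = 85.19°
85.19° > 2α = 57.62°  →  invalid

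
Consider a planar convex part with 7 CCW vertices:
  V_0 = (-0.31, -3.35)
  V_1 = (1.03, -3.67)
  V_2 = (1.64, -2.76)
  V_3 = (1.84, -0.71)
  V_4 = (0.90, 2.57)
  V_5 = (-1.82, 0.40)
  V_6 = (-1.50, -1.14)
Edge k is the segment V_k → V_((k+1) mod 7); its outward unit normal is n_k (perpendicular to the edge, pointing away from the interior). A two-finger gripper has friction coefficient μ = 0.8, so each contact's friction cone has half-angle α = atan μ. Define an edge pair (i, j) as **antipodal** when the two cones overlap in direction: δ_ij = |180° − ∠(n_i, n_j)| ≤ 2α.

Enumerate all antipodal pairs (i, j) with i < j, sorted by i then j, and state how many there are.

count = 11; pairs: (0,3), (0,4), (1,4), (1,5), (1,6), (2,4), (2,5), (2,6), (3,4), (3,5), (3,6)

α = atan 0.8 = 38.66°;  2α = 77.32°
n_0 = (-0.2323, -0.9727)
n_1 = (+0.8306, -0.5568)
n_2 = (+0.9953, -0.0971)
n_3 = (+0.9613, +0.2755)
n_4 = (-0.6236, +0.7817)
n_5 = (-0.9791, -0.2034)
n_6 = (-0.8805, -0.4741)
  (0,1): δ = 110.40°  ·
  (0,2): δ = 82.14°  ·
  (0,3): δ = 60.58°  ✓
  (0,4): δ = 52.01°  ✓
  (0,5): δ = 115.17°  ·
  (0,6): δ = 131.73°  ·
  (1,2): δ = 151.74°  ·
  (1,3): δ = 130.17°  ·
  (1,4): δ = 17.58°  ✓
  (1,5): δ = 45.57°  ✓
  (1,6): δ = 62.14°  ✓
  (2,3): δ = 158.44°  ·
  (2,4): δ = 45.85°  ✓
  (2,5): δ = 17.31°  ✓
  (2,6): δ = 33.87°  ✓
  (3,4): δ = 67.41°  ✓
  (3,5): δ = 4.25°  ✓
  (3,6): δ = 12.31°  ✓
  (4,5): δ = 116.84°  ·
  (4,6): δ = 100.28°  ·
  (5,6): δ = 163.44°  ·
antipodal pairs: 11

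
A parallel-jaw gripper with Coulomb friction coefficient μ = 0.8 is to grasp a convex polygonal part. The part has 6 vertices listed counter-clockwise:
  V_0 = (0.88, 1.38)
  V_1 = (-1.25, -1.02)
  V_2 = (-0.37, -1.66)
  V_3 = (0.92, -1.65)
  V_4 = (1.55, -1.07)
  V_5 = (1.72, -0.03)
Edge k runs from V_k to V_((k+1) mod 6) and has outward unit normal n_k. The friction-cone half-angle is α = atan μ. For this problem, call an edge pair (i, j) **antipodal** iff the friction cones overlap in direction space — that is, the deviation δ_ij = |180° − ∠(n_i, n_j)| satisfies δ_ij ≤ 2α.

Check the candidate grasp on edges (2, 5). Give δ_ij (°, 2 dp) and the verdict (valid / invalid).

α = atan 0.8 = 38.66°;  2α = 77.32°
edge 2: e_2 = (+1.29, +0.01);  n_2 = (+0.0078, -1.0000)
edge 5: e_5 = (-0.84, +1.41);  n_5 = (+0.8591, +0.5118)
∠(n_2, n_5) = 120.34°
δ = |180° − 120.34°| = 59.66°
59.66° ≤ 2α = 77.32°  →  valid

δ = 59.66°, valid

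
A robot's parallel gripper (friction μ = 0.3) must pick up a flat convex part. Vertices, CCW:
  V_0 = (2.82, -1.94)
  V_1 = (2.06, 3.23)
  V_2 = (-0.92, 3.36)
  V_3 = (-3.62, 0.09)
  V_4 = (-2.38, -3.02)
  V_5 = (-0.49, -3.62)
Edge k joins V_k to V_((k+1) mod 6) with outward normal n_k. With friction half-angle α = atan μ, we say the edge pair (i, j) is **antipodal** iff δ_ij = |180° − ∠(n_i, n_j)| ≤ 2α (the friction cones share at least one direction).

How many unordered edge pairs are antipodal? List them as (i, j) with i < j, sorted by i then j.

count = 4; pairs: (0,3), (1,4), (1,5), (2,5)

α = atan 0.3 = 16.70°;  2α = 33.40°
n_0 = (+0.9894, +0.1454)
n_1 = (+0.0436, +0.9990)
n_2 = (-0.7711, +0.6367)
n_3 = (-0.9289, -0.3704)
n_4 = (-0.3026, -0.9531)
n_5 = (+0.4526, -0.8917)
  (0,1): δ = 100.86°  ·
  (0,2): δ = 47.91°  ·
  (0,3): δ = 13.38°  ✓
  (0,4): δ = 64.02°  ·
  (0,5): δ = 108.55°  ·
  (1,2): δ = 127.05°  ·
  (1,3): δ = 65.76°  ·
  (1,4): δ = 15.11°  ✓
  (1,5): δ = 29.41°  ✓
  (2,3): δ = 118.72°  ·
  (2,4): δ = 68.07°  ·
  (2,5): δ = 23.54°  ✓
  (3,4): δ = 129.35°  ·
  (3,5): δ = 84.83°  ·
  (4,5): δ = 135.48°  ·
antipodal pairs: 4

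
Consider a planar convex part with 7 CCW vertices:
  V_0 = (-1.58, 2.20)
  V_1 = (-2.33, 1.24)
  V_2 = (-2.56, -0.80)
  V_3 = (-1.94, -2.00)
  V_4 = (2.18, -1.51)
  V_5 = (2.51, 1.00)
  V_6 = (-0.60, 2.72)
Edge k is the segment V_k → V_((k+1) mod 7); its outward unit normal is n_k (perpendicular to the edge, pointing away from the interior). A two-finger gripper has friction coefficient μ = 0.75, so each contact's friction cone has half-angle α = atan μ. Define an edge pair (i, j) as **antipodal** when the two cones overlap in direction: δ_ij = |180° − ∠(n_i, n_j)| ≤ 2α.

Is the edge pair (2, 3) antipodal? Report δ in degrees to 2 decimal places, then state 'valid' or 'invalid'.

δ = 110.54°, invalid

α = atan 0.75 = 36.87°;  2α = 73.74°
edge 2: e_2 = (+0.62, -1.20);  n_2 = (-0.8884, -0.4590)
edge 3: e_3 = (+4.12, +0.49);  n_3 = (+0.1181, -0.9930)
∠(n_2, n_3) = 69.46°
δ = |180° − 69.46°| = 110.54°
110.54° > 2α = 73.74°  →  invalid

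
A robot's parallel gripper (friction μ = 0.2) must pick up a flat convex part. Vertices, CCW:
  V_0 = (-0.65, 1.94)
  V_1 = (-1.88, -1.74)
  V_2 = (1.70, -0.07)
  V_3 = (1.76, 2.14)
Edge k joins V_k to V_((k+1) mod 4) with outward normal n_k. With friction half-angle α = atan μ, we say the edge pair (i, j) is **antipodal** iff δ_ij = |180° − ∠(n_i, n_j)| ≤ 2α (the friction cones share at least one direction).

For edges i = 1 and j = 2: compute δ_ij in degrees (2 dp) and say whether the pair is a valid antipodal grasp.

δ = 116.56°, invalid

α = atan 0.2 = 11.31°;  2α = 22.62°
edge 1: e_1 = (+3.58, +1.67);  n_1 = (+0.4227, -0.9062)
edge 2: e_2 = (+0.06, +2.21);  n_2 = (+0.9996, -0.0271)
∠(n_1, n_2) = 63.44°
δ = |180° − 63.44°| = 116.56°
116.56° > 2α = 22.62°  →  invalid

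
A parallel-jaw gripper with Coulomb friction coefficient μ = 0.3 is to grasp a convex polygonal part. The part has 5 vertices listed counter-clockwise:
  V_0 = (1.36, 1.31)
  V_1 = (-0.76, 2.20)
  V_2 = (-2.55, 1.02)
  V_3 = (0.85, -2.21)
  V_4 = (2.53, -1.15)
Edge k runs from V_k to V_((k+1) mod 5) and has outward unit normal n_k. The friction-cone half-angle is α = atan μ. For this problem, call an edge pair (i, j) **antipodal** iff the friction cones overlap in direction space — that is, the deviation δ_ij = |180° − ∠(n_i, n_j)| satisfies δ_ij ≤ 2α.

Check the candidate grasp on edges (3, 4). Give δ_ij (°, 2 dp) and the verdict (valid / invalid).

δ = 96.81°, invalid

α = atan 0.3 = 16.70°;  2α = 33.40°
edge 3: e_3 = (+1.68, +1.06);  n_3 = (+0.5336, -0.8457)
edge 4: e_4 = (-1.17, +2.46);  n_4 = (+0.9031, +0.4295)
∠(n_3, n_4) = 83.19°
δ = |180° − 83.19°| = 96.81°
96.81° > 2α = 33.40°  →  invalid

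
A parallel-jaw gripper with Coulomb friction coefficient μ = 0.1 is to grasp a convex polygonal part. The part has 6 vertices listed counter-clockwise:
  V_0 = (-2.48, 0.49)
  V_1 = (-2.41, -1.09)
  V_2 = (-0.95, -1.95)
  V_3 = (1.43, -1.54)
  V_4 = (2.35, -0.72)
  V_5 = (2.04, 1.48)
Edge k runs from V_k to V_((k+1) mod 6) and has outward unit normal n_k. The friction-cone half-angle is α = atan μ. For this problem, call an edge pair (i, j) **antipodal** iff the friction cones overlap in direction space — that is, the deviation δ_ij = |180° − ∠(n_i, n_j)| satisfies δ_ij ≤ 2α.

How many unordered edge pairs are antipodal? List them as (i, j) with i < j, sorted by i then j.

α = atan 0.1 = 5.71°;  2α = 11.42°
n_0 = (-0.9990, -0.0443)
n_1 = (-0.5075, -0.8616)
n_2 = (+0.1698, -0.9855)
n_3 = (+0.6654, -0.7465)
n_4 = (+0.9902, +0.1395)
n_5 = (-0.2140, +0.9768)
  (0,1): δ = 123.04°  ·
  (0,2): δ = 82.76°  ·
  (0,3): δ = 50.83°  ·
  (0,4): δ = 5.48°  ✓
  (0,5): δ = 99.82°  ·
  (1,2): δ = 139.73°  ·
  (1,3): δ = 107.79°  ·
  (1,4): δ = 51.48°  ·
  (1,5): δ = 42.85°  ·
  (2,3): δ = 148.06°  ·
  (2,4): δ = 91.75°  ·
  (2,5): δ = 2.58°  ✓
  (3,4): δ = 123.69°  ·
  (3,5): δ = 29.36°  ·
  (4,5): δ = 85.67°  ·
antipodal pairs: 2

count = 2; pairs: (0,4), (2,5)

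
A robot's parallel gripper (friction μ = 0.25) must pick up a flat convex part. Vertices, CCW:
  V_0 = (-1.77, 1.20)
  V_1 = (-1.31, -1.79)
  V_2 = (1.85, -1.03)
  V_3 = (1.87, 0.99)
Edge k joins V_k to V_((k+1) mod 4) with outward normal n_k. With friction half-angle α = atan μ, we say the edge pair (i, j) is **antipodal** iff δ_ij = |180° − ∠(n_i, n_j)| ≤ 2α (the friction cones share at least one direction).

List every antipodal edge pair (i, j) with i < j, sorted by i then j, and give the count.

count = 2; pairs: (0,2), (1,3)

α = atan 0.25 = 14.04°;  2α = 28.07°
n_0 = (-0.9884, -0.1521)
n_1 = (+0.2338, -0.9723)
n_2 = (+1.0000, -0.0099)
n_3 = (+0.0576, +0.9983)
  (0,1): δ = 85.22°  ·
  (0,2): δ = 9.31°  ✓
  (0,3): δ = 77.95°  ·
  (1,2): δ = 104.09°  ·
  (1,3): δ = 16.83°  ✓
  (2,3): δ = 92.73°  ·
antipodal pairs: 2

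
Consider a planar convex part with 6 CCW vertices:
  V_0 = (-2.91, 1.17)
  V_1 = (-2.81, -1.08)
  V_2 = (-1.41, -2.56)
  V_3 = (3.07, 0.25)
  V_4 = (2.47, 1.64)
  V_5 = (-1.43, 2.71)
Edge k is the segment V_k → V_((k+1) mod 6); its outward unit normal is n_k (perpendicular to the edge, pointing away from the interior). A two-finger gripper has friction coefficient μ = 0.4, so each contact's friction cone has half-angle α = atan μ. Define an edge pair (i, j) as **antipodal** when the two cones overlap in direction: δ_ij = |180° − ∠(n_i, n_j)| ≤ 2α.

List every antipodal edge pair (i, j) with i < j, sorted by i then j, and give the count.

count = 4; pairs: (0,3), (1,3), (1,4), (2,5)

α = atan 0.4 = 21.80°;  2α = 43.60°
n_0 = (-0.9990, -0.0444)
n_1 = (-0.7265, -0.6872)
n_2 = (+0.5314, -0.8471)
n_3 = (+0.9181, +0.3963)
n_4 = (+0.2646, +0.9644)
n_5 = (-0.7210, +0.6929)
  (0,1): δ = 139.14°  ·
  (0,2): δ = 60.45°  ·
  (0,3): δ = 20.80°  ✓
  (0,4): δ = 72.11°  ·
  (0,5): δ = 133.59°  ·
  (1,2): δ = 101.31°  ·
  (1,3): δ = 20.06°  ✓
  (1,4): δ = 31.25°  ✓
  (1,5): δ = 92.73°  ·
  (2,3): δ = 98.75°  ·
  (2,4): δ = 47.44°  ·
  (2,5): δ = 14.04°  ✓
  (3,4): δ = 128.69°  ·
  (3,5): δ = 67.21°  ·
  (4,5): δ = 118.52°  ·
antipodal pairs: 4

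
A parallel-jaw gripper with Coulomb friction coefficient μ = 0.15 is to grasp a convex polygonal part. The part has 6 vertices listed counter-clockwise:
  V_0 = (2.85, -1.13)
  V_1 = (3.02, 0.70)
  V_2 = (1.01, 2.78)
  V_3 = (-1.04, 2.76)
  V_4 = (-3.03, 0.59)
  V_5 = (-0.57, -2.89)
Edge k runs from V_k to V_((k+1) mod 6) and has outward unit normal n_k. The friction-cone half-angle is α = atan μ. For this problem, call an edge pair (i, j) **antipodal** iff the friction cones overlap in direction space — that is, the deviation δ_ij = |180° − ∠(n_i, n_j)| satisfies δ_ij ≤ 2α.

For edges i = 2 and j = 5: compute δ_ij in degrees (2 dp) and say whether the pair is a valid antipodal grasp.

δ = 26.67°, invalid

α = atan 0.15 = 8.53°;  2α = 17.06°
edge 2: e_2 = (-2.05, -0.02);  n_2 = (-0.0098, +1.0000)
edge 5: e_5 = (+3.42, +1.76);  n_5 = (+0.4576, -0.8892)
∠(n_2, n_5) = 153.33°
δ = |180° − 153.33°| = 26.67°
26.67° > 2α = 17.06°  →  invalid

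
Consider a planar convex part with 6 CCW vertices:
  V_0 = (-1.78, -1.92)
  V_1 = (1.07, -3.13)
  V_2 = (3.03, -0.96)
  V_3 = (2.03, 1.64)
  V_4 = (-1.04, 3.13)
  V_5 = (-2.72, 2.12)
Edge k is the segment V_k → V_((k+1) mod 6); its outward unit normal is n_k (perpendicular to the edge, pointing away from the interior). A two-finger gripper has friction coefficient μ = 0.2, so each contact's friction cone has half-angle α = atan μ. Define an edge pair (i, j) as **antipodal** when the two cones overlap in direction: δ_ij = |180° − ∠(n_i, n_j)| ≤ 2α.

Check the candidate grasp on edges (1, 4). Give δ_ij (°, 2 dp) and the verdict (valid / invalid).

δ = 16.90°, valid

α = atan 0.2 = 11.31°;  2α = 22.62°
edge 1: e_1 = (+1.96, +2.17);  n_1 = (+0.7421, -0.6703)
edge 4: e_4 = (-1.68, -1.01);  n_4 = (-0.5152, +0.8570)
∠(n_1, n_4) = 163.10°
δ = |180° − 163.10°| = 16.90°
16.90° ≤ 2α = 22.62°  →  valid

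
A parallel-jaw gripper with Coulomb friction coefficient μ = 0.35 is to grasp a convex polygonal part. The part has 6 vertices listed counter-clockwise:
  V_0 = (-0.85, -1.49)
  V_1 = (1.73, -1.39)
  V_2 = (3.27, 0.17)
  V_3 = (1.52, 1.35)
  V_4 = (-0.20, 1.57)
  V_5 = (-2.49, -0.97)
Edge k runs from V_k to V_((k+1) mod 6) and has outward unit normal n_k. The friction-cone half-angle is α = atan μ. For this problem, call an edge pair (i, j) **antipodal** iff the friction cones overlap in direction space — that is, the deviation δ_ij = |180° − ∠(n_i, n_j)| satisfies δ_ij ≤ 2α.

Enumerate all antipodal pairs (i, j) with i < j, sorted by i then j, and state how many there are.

α = atan 0.35 = 19.29°;  2α = 38.58°
n_0 = (+0.0387, -0.9992)
n_1 = (+0.7117, -0.7025)
n_2 = (+0.5591, +0.8291)
n_3 = (+0.1269, +0.9919)
n_4 = (-0.7427, +0.6696)
n_5 = (-0.3022, -0.9532)
  (0,1): δ = 136.85°  ·
  (0,2): δ = 36.21°  ✓
  (0,3): δ = 9.51°  ✓
  (0,4): δ = 45.74°  ·
  (0,5): δ = 160.19°  ·
  (1,2): δ = 79.36°  ·
  (1,3): δ = 52.66°  ·
  (1,4): δ = 2.59°  ✓
  (1,5): δ = 117.04°  ·
  (2,3): δ = 153.30°  ·
  (2,4): δ = 98.05°  ·
  (2,5): δ = 16.40°  ✓
  (3,4): δ = 124.75°  ·
  (3,5): δ = 10.30°  ✓
  (4,5): δ = 65.56°  ·
antipodal pairs: 5

count = 5; pairs: (0,2), (0,3), (1,4), (2,5), (3,5)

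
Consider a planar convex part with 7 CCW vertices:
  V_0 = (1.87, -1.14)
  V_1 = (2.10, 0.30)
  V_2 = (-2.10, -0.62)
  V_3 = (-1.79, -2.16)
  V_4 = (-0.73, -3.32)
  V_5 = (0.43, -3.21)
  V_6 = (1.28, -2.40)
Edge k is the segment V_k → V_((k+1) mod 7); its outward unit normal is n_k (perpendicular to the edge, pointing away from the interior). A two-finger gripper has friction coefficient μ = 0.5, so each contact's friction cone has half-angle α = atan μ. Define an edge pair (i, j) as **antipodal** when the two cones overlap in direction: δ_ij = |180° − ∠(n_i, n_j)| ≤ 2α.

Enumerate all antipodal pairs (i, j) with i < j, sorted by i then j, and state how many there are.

count = 6; pairs: (0,2), (0,3), (1,4), (1,5), (1,6), (2,6)

α = atan 0.5 = 26.57°;  2α = 53.13°
n_0 = (+0.9875, -0.1577)
n_1 = (-0.2140, +0.9768)
n_2 = (-0.9803, -0.1973)
n_3 = (-0.7382, -0.6746)
n_4 = (+0.0944, -0.9955)
n_5 = (+0.6899, -0.7239)
n_6 = (+0.9056, -0.4241)
  (0,1): δ = 68.57°  ·
  (0,2): δ = 20.46°  ✓
  (0,3): δ = 51.50°  ✓
  (0,4): δ = 104.49°  ·
  (0,5): δ = 142.69°  ·
  (0,6): δ = 163.98°  ·
  (1,2): δ = 90.97°  ·
  (1,3): δ = 59.93°  ·
  (1,4): δ = 6.94°  ✓
  (1,5): δ = 31.26°  ✓
  (1,6): δ = 52.55°  ✓
  (2,3): δ = 148.96°  ·
  (2,4): δ = 95.96°  ·
  (2,5): δ = 57.76°  ·
  (2,6): δ = 36.47°  ✓
  (3,4): δ = 127.00°  ·
  (3,5): δ = 88.80°  ·
  (3,6): δ = 67.51°  ·
  (4,5): δ = 141.80°  ·
  (4,6): δ = 120.51°  ·
  (5,6): δ = 158.71°  ·
antipodal pairs: 6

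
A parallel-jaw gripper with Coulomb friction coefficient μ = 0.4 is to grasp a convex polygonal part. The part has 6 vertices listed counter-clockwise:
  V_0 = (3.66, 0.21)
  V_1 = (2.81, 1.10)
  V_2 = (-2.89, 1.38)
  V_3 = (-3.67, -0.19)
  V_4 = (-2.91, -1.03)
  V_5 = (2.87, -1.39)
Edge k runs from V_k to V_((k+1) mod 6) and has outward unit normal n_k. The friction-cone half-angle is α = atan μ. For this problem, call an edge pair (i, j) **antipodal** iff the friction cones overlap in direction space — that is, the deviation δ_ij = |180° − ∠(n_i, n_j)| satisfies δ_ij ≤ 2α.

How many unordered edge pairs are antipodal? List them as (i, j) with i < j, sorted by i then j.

α = atan 0.4 = 21.80°;  2α = 43.60°
n_0 = (+0.7232, +0.6907)
n_1 = (+0.0491, +0.9988)
n_2 = (-0.8956, +0.4449)
n_3 = (-0.7415, -0.6709)
n_4 = (-0.0622, -0.9981)
n_5 = (+0.8967, -0.4427)
  (0,1): δ = 136.50°  ·
  (0,2): δ = 70.10°  ·
  (0,3): δ = 1.55°  ✓
  (0,4): δ = 42.75°  ✓
  (0,5): δ = 110.04°  ·
  (1,2): δ = 113.61°  ·
  (1,3): δ = 45.05°  ·
  (1,4): δ = 0.75°  ✓
  (1,5): δ = 66.53°  ·
  (2,3): δ = 111.44°  ·
  (2,4): δ = 67.15°  ·
  (2,5): δ = 0.14°  ✓
  (3,4): δ = 135.70°  ·
  (3,5): δ = 68.42°  ·
  (4,5): δ = 112.71°  ·
antipodal pairs: 4

count = 4; pairs: (0,3), (0,4), (1,4), (2,5)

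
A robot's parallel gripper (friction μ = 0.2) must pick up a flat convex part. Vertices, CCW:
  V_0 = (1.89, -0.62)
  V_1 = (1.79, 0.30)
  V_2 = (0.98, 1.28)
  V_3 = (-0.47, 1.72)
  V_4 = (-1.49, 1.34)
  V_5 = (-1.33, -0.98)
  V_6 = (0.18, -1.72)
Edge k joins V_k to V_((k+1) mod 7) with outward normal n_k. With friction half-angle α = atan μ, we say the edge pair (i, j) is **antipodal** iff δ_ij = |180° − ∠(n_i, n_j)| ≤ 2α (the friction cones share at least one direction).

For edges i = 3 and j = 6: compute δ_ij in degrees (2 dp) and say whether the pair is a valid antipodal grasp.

δ = 12.32°, valid

α = atan 0.2 = 11.31°;  2α = 22.62°
edge 3: e_3 = (-1.02, -0.38);  n_3 = (-0.3491, +0.9371)
edge 6: e_6 = (+1.71, +1.10);  n_6 = (+0.5410, -0.8410)
∠(n_3, n_6) = 167.68°
δ = |180° − 167.68°| = 12.32°
12.32° ≤ 2α = 22.62°  →  valid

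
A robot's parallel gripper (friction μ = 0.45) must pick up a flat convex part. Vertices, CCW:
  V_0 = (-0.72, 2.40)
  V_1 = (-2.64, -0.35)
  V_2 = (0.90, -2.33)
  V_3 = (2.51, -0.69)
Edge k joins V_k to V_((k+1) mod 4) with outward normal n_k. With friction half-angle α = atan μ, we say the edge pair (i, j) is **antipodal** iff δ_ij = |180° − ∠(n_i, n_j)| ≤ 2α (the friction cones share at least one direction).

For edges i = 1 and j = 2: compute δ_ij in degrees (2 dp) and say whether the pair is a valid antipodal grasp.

δ = 105.25°, invalid

α = atan 0.45 = 24.23°;  2α = 48.46°
edge 1: e_1 = (+3.54, -1.98);  n_1 = (-0.4882, -0.8728)
edge 2: e_2 = (+1.61, +1.64);  n_2 = (+0.7136, -0.7005)
∠(n_1, n_2) = 74.75°
δ = |180° − 74.75°| = 105.25°
105.25° > 2α = 48.46°  →  invalid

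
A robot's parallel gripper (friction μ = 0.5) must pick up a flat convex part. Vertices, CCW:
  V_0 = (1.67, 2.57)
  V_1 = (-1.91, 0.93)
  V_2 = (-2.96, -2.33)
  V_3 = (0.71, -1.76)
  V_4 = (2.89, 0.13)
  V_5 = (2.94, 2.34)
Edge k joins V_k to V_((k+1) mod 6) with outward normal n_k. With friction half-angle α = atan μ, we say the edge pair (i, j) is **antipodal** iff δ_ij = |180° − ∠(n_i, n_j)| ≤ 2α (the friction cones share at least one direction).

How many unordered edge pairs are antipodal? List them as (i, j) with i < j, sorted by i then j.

count = 6; pairs: (0,2), (0,3), (1,3), (1,4), (2,5), (3,5)

α = atan 0.5 = 26.57°;  2α = 53.13°
n_0 = (-0.4165, +0.9091)
n_1 = (-0.9518, +0.3066)
n_2 = (+0.1535, -0.9882)
n_3 = (+0.6551, -0.7556)
n_4 = (+0.9997, -0.0226)
n_5 = (+0.1782, +0.9840)
  (0,1): δ = 132.47°  ·
  (0,2): δ = 15.78°  ✓
  (0,3): δ = 16.31°  ✓
  (0,4): δ = 64.09°  ·
  (0,5): δ = 145.12°  ·
  (1,2): δ = 63.32°  ·
  (1,3): δ = 31.22°  ✓
  (1,4): δ = 16.56°  ✓
  (1,5): δ = 97.59°  ·
  (2,3): δ = 147.90°  ·
  (2,4): δ = 100.12°  ·
  (2,5): δ = 19.09°  ✓
  (3,4): δ = 132.22°  ·
  (3,5): δ = 51.19°  ✓
  (4,5): δ = 98.97°  ·
antipodal pairs: 6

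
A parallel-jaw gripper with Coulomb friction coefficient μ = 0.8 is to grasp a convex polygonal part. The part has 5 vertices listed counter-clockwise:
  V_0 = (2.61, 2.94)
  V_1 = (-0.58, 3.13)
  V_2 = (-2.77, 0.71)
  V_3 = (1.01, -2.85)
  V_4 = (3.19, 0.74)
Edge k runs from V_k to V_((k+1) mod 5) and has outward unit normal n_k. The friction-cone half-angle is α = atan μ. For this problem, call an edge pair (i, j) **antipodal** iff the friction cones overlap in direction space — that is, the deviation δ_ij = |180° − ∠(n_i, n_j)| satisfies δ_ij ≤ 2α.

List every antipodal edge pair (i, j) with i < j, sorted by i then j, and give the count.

count = 5; pairs: (0,2), (0,3), (1,3), (1,4), (2,4)

α = atan 0.8 = 38.66°;  2α = 77.32°
n_0 = (+0.0595, +0.9982)
n_1 = (-0.7415, +0.6710)
n_2 = (-0.6856, -0.7280)
n_3 = (+0.8547, -0.5190)
n_4 = (+0.9670, +0.2549)
  (0,1): δ = 128.74°  ·
  (0,2): δ = 39.87°  ✓
  (0,3): δ = 62.14°  ✓
  (0,4): δ = 108.18°  ·
  (1,2): δ = 91.14°  ·
  (1,3): δ = 10.88°  ✓
  (1,4): δ = 56.91°  ✓
  (2,3): δ = 77.98°  ·
  (2,4): δ = 31.95°  ✓
  (3,4): δ = 133.96°  ·
antipodal pairs: 5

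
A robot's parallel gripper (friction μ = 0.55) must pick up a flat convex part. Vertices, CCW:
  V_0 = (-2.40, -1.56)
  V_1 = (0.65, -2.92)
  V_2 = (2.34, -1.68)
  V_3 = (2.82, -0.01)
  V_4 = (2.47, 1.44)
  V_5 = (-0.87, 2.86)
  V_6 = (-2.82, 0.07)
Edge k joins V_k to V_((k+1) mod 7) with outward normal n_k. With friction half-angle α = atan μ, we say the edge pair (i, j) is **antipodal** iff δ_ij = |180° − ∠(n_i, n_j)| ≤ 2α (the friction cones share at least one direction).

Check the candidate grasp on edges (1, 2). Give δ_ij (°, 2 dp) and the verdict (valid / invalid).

δ = 142.30°, invalid

α = atan 0.55 = 28.81°;  2α = 57.62°
edge 1: e_1 = (+1.69, +1.24);  n_1 = (+0.5916, -0.8063)
edge 2: e_2 = (+0.48, +1.67);  n_2 = (+0.9611, -0.2762)
∠(n_1, n_2) = 37.70°
δ = |180° − 37.70°| = 142.30°
142.30° > 2α = 57.62°  →  invalid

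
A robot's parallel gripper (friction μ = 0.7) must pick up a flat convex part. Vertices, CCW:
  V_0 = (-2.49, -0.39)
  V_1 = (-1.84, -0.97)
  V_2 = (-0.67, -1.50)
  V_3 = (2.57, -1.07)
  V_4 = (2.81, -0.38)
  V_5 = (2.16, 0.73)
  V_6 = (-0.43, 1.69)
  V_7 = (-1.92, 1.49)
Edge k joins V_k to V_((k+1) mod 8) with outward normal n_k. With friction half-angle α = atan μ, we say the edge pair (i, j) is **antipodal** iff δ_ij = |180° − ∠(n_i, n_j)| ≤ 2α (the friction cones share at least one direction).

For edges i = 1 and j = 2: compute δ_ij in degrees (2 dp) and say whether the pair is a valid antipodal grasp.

δ = 148.07°, invalid

α = atan 0.7 = 34.99°;  2α = 69.98°
edge 1: e_1 = (+1.17, -0.53);  n_1 = (-0.4126, -0.9109)
edge 2: e_2 = (+3.24, +0.43);  n_2 = (+0.1316, -0.9913)
∠(n_1, n_2) = 31.93°
δ = |180° − 31.93°| = 148.07°
148.07° > 2α = 69.98°  →  invalid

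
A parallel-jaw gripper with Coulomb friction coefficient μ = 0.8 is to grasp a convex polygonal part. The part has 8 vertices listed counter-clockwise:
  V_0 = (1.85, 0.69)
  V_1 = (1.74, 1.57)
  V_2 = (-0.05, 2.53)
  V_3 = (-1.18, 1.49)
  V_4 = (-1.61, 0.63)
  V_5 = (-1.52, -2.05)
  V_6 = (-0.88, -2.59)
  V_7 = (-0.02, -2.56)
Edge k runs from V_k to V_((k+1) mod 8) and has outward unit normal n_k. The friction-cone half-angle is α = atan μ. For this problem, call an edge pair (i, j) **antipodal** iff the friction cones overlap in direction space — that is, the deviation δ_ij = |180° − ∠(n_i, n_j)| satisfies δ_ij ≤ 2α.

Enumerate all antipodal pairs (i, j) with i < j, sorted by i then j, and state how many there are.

α = atan 0.8 = 38.66°;  2α = 77.32°
n_0 = (+0.9923, +0.1240)
n_1 = (+0.4726, +0.8813)
n_2 = (-0.6772, +0.7358)
n_3 = (-0.8944, +0.4472)
n_4 = (-0.9994, -0.0336)
n_5 = (-0.6449, -0.7643)
n_6 = (+0.0349, -0.9994)
n_7 = (+0.8668, -0.4987)
  (0,1): δ = 125.33°  ·
  (0,2): δ = 54.50°  ✓
  (0,3): δ = 33.69°  ✓
  (0,4): δ = 5.20°  ✓
  (0,5): δ = 42.72°  ✓
  (0,6): δ = 84.87°  ·
  (0,7): δ = 142.96°  ·
  (1,2): δ = 109.17°  ·
  (1,3): δ = 88.36°  ·
  (1,4): δ = 59.87°  ✓
  (1,5): δ = 11.95°  ✓
  (1,6): δ = 30.20°  ✓
  (1,7): δ = 88.29°  ·
  (2,3): δ = 159.19°  ·
  (2,4): δ = 130.70°  ·
  (2,5): δ = 82.78°  ·
  (2,6): δ = 40.63°  ✓
  (2,7): δ = 17.46°  ✓
  (3,4): δ = 151.51°  ·
  (3,5): δ = 103.59°  ·
  (3,6): δ = 61.44°  ✓
  (3,7): δ = 3.35°  ✓
  (4,5): δ = 132.08°  ·
  (4,6): δ = 89.93°  ·
  (4,7): δ = 31.84°  ✓
  (5,6): δ = 137.85°  ·
  (5,7): δ = 79.76°  ·
  (6,7): δ = 121.91°  ·
antipodal pairs: 12

count = 12; pairs: (0,2), (0,3), (0,4), (0,5), (1,4), (1,5), (1,6), (2,6), (2,7), (3,6), (3,7), (4,7)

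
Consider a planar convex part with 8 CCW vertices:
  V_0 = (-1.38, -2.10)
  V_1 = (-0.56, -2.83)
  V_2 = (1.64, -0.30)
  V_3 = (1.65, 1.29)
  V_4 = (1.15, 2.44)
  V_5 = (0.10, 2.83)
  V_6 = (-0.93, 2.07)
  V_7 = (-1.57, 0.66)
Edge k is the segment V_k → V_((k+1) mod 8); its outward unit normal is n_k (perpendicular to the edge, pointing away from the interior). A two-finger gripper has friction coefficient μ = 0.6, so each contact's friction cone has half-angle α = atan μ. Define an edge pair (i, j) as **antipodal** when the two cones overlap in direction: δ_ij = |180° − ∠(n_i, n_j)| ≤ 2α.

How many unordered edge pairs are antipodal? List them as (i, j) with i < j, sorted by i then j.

α = atan 0.6 = 30.96°;  2α = 61.93°
n_0 = (-0.6649, -0.7469)
n_1 = (+0.7546, -0.6562)
n_2 = (+1.0000, -0.0063)
n_3 = (+0.9171, +0.3987)
n_4 = (+0.3482, +0.9374)
n_5 = (-0.5937, +0.8047)
n_6 = (-0.9106, +0.4133)
n_7 = (-0.9976, -0.0687)
  (0,1): δ = 89.33°  ·
  (0,2): δ = 48.68°  ✓
  (0,3): δ = 24.82°  ✓
  (0,4): δ = 21.30°  ✓
  (0,5): δ = 78.10°  ·
  (0,6): δ = 107.26°  ·
  (0,7): δ = 135.61°  ·
  (1,2): δ = 139.35°  ·
  (1,3): δ = 115.49°  ·
  (1,4): δ = 69.37°  ·
  (1,5): δ = 12.57°  ✓
  (1,6): δ = 16.60°  ✓
  (1,7): δ = 44.95°  ✓
  (2,3): δ = 156.14°  ·
  (2,4): δ = 110.02°  ·
  (2,5): δ = 53.22°  ✓
  (2,6): δ = 24.05°  ✓
  (2,7): δ = 4.30°  ✓
  (3,4): δ = 133.88°  ·
  (3,5): δ = 77.08°  ·
  (3,6): δ = 47.91°  ✓
  (3,7): δ = 19.56°  ✓
  (4,5): δ = 123.20°  ·
  (4,6): δ = 94.04°  ·
  (4,7): δ = 65.69°  ·
  (5,6): δ = 150.84°  ·
  (5,7): δ = 122.48°  ·
  (6,7): δ = 151.65°  ·
antipodal pairs: 11

count = 11; pairs: (0,2), (0,3), (0,4), (1,5), (1,6), (1,7), (2,5), (2,6), (2,7), (3,6), (3,7)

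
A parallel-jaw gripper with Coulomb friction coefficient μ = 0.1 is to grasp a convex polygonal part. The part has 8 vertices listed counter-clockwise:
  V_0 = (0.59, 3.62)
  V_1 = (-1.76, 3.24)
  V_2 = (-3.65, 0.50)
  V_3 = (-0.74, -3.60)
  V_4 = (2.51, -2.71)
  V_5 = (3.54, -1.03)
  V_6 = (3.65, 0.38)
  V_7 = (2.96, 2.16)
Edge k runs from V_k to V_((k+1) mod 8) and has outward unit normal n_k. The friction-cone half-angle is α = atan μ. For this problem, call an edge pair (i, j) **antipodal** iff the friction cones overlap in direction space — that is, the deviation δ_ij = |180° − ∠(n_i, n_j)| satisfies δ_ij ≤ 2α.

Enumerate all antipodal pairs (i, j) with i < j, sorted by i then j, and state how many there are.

α = atan 0.1 = 5.71°;  2α = 11.42°
n_0 = (-0.1596, +0.9872)
n_1 = (-0.8232, +0.5678)
n_2 = (-0.8155, -0.5788)
n_3 = (+0.2641, -0.9645)
n_4 = (+0.8525, -0.5227)
n_5 = (+0.9970, -0.0778)
n_6 = (+0.9324, +0.3614)
n_7 = (+0.5245, +0.8514)
  (0,1): δ = 133.78°  ·
  (0,2): δ = 63.82°  ·
  (0,3): δ = 6.13°  ✓
  (0,4): δ = 49.30°  ·
  (0,5): δ = 76.35°  ·
  (0,6): δ = 102.00°  ·
  (0,7): δ = 139.18°  ·
  (1,2): δ = 110.04°  ·
  (1,3): δ = 40.09°  ·
  (1,4): δ = 3.08°  ✓
  (1,5): δ = 30.14°  ·
  (1,6): δ = 55.79°  ·
  (1,7): δ = 92.96°  ·
  (2,3): δ = 110.05°  ·
  (2,4): δ = 66.88°  ·
  (2,5): δ = 39.83°  ·
  (2,6): δ = 14.18°  ·
  (2,7): δ = 23.00°  ·
  (3,4): δ = 136.83°  ·
  (3,5): δ = 109.78°  ·
  (3,6): δ = 84.13°  ·
  (3,7): δ = 46.95°  ·
  (4,5): δ = 152.95°  ·
  (4,6): δ = 127.30°  ·
  (4,7): δ = 90.12°  ·
  (5,6): δ = 154.35°  ·
  (5,7): δ = 117.17°  ·
  (6,7): δ = 142.82°  ·
antipodal pairs: 2

count = 2; pairs: (0,3), (1,4)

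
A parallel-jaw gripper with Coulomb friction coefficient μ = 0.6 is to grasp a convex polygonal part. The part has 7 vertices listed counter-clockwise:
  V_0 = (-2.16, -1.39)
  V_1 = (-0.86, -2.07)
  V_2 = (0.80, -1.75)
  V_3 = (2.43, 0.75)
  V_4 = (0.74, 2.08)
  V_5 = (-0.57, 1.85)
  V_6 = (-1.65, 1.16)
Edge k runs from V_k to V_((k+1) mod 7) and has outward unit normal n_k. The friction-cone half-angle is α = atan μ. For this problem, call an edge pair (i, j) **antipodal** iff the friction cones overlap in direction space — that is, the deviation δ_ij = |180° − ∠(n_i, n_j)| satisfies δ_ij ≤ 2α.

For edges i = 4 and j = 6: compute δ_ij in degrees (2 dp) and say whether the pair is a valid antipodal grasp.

α = atan 0.6 = 30.96°;  2α = 61.93°
edge 4: e_4 = (-1.31, -0.23);  n_4 = (-0.1729, +0.9849)
edge 6: e_6 = (-0.51, -2.55);  n_6 = (-0.9806, +0.1961)
∠(n_4, n_6) = 68.73°
δ = |180° − 68.73°| = 111.27°
111.27° > 2α = 61.93°  →  invalid

δ = 111.27°, invalid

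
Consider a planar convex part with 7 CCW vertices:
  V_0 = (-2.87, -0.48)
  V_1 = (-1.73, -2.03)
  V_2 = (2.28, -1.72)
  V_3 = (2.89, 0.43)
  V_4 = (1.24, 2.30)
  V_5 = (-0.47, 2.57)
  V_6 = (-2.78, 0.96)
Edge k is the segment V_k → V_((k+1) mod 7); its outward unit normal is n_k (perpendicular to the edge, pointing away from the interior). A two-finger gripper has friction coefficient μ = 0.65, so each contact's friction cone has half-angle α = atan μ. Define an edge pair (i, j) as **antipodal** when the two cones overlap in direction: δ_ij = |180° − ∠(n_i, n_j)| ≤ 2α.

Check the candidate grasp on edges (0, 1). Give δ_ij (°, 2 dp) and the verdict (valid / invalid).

δ = 121.91°, invalid

α = atan 0.65 = 33.02°;  2α = 66.05°
edge 0: e_0 = (+1.14, -1.55);  n_0 = (-0.8056, -0.5925)
edge 1: e_1 = (+4.01, +0.31);  n_1 = (+0.0771, -0.9970)
∠(n_0, n_1) = 58.09°
δ = |180° − 58.09°| = 121.91°
121.91° > 2α = 66.05°  →  invalid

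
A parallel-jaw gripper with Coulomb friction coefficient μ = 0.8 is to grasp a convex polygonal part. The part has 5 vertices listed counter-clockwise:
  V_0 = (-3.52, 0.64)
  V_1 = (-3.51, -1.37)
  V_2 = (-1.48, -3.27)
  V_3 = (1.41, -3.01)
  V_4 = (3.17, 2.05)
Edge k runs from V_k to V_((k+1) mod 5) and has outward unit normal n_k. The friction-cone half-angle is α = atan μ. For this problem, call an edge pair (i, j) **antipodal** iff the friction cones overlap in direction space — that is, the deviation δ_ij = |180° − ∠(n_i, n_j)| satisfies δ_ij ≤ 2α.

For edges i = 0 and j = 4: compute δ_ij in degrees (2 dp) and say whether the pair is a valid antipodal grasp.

δ = 101.62°, invalid

α = atan 0.8 = 38.66°;  2α = 77.32°
edge 0: e_0 = (+0.01, -2.01);  n_0 = (-1.0000, -0.0050)
edge 4: e_4 = (-6.69, -1.41);  n_4 = (-0.2062, +0.9785)
∠(n_0, n_4) = 78.38°
δ = |180° − 78.38°| = 101.62°
101.62° > 2α = 77.32°  →  invalid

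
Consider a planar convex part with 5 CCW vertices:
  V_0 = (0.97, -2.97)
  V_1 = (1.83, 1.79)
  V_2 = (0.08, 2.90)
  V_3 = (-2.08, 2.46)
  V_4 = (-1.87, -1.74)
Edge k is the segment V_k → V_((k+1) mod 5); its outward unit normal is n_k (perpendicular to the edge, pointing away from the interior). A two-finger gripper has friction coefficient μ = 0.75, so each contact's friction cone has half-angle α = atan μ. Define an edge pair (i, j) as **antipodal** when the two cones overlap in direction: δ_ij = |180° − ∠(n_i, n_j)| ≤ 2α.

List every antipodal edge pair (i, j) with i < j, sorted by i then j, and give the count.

α = atan 0.75 = 36.87°;  2α = 73.74°
n_0 = (+0.9841, -0.1778)
n_1 = (+0.5356, +0.8445)
n_2 = (-0.1996, +0.9799)
n_3 = (-0.9988, -0.0499)
n_4 = (-0.3974, -0.9176)
  (0,1): δ = 112.15°  ·
  (0,2): δ = 68.24°  ✓
  (0,3): δ = 13.10°  ✓
  (0,4): δ = 76.82°  ·
  (1,2): δ = 136.10°  ·
  (1,3): δ = 54.75°  ✓
  (1,4): δ = 8.97°  ✓
  (2,3): δ = 98.65°  ·
  (2,4): δ = 34.93°  ✓
  (3,4): δ = 116.28°  ·
antipodal pairs: 5

count = 5; pairs: (0,2), (0,3), (1,3), (1,4), (2,4)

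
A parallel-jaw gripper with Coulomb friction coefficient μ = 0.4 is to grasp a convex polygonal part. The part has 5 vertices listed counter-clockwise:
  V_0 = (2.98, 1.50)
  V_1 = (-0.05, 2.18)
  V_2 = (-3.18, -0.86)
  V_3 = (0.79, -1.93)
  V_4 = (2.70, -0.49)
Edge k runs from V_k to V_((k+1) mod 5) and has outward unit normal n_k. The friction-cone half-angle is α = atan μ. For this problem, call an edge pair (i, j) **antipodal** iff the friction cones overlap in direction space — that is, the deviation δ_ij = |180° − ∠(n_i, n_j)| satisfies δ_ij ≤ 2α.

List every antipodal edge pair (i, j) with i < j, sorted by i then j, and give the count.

α = atan 0.4 = 21.80°;  2α = 43.60°
n_0 = (+0.2190, +0.9757)
n_1 = (-0.6967, +0.7173)
n_2 = (-0.2602, -0.9655)
n_3 = (+0.6020, -0.7985)
n_4 = (+0.9902, -0.1393)
  (0,1): δ = 123.19°  ·
  (0,2): δ = 2.44°  ✓
  (0,3): δ = 49.66°  ·
  (0,4): δ = 94.64°  ·
  (1,2): δ = 59.25°  ·
  (1,3): δ = 7.15°  ✓
  (1,4): δ = 37.83°  ✓
  (2,3): δ = 127.90°  ·
  (2,4): δ = 82.93°  ·
  (3,4): δ = 135.02°  ·
antipodal pairs: 3

count = 3; pairs: (0,2), (1,3), (1,4)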